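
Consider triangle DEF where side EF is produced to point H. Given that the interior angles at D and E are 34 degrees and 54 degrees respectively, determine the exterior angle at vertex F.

The interior angle at F is 180 - 34 - 54 = 92 degrees.
The exterior angle and interior angle at F are supplementary:
Exterior angle = 180 - 92 = 88 degrees.

88 degrees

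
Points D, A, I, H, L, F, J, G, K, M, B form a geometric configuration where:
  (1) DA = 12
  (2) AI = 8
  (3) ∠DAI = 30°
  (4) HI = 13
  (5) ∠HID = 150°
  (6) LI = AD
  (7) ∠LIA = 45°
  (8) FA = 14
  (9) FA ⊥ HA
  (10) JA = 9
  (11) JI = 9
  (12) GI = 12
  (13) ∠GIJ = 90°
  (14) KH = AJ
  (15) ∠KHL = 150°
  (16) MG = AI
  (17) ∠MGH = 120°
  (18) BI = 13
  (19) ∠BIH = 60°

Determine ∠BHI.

Step 1: By the law of cosines on triangle HIB: HB² = 13² + 13² − 2·13·13·cos(60°) = 169, so HB = 13.
Step 2: By the inverse law of cosines on triangle BHI: cos(∠BHI) = (13² + 13² − 13²) / (2·13·13) = 169/338 = 0.5, so ∠BHI = 60°.

Therefore, the measure of angle ∠BHI = 60°.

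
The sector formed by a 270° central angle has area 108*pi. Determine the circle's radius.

The sector covers 270°/360° = 3/4 of the full circle.
Full circle area = 108*pi / 3/4 = 144*pi.
Since full area = πr², we get r² = 144*pi/π = 144, so r = 12.

12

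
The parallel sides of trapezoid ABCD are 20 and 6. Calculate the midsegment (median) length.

The midsegment (median) of a trapezoid connects the midpoints of the non-parallel sides.
Its length is the average of the two bases: (20 + 6) / 2 = 13.

13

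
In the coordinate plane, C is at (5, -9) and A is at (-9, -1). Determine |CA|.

d = sqrt((-14)^2 + (8)^2) = sqrt(260) = 2*sqrt(65)

2*sqrt(65)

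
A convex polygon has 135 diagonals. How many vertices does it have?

Using d = n(n - 3)/2, we solve 135 = n(n - 3)/2.
So n(n - 3) = 270.
Testing n = 18: 18 * 15 = 270 = 270. Correct.
The polygon has 18 sides.

18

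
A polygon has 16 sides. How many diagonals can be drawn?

Total line segments between 16 vertices = C(16,2) = 120.
Subtract the 16 sides: 120 - 16 = 104 diagonals.

104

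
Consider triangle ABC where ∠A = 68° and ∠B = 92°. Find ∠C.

angle C = 180 - 68 - 92 = 20 degrees.

20 degrees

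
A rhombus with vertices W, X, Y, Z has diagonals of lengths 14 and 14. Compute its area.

The diagonals of a rhombus divide it into four right triangles.
Each triangle has legs 14/ 2 = 7 and 14/2 = 7, so each has area (1/2)*7*7 = 49/2.
Four such triangles give total area = (d1 * d2) / 2 = 98.

98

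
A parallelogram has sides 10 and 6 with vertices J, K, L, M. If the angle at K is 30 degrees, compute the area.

Area = a * b * sin(theta)
Area = 10 * 6 * sin(30 degrees)
Area = 60 * 1/2
Area = 30

30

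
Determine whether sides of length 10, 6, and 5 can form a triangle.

For three segments to close into a triangle, no single side can be as long as the other two combined.
The longest side is 10, and 5 + 6 = 11 > 10.
A triangle can be formed.

Yes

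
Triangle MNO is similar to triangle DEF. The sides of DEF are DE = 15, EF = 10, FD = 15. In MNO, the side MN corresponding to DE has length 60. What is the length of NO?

k = 60/15 = 4. NO = 4 * 10 = 40.

40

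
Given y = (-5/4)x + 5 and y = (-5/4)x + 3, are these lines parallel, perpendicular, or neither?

Slope of line 1: m1 = -5/4
Slope of line 2: m2 = -5/4
Since m1 = m2 = -5/4, the lines are parallel.

Parallel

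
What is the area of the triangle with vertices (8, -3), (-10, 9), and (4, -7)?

Shoelace: Area = (1/2)|8(9--7) + -10(-7--3) + 4(-3-9)| = (1/2)(120) = 60

60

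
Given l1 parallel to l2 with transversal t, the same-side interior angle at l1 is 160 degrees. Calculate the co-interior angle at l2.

Co-interior (same-side interior) angles are between the parallel lines on the same side of the transversal.
Unlike corresponding or alternate interior angles, they are supplementary rather than equal.
So the angle = 180 - 160 = 20 degrees.

20 degrees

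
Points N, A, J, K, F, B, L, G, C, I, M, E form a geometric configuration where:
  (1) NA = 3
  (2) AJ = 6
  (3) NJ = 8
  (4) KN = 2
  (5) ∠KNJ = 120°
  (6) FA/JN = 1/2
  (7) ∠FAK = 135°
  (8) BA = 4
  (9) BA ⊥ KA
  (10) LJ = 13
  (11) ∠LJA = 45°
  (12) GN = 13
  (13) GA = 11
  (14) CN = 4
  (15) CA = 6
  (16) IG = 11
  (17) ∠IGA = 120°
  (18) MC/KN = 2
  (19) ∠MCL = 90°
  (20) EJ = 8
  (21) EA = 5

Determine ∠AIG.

Step 1: By the law of cosines on triangle IGA: IA² = 11² + 11² − 2·11·11·cos(120°) = 363, so IA = 11·√3.
Step 2: By the inverse law of cosines on triangle AIG: cos(∠AIG) = ((11·√3)² + 11² − 11²) / (2·11·√3·11) = 363/419.16 = 0.866, so ∠AIG = 30°.

Therefore, the measure of angle ∠AIG = 30°.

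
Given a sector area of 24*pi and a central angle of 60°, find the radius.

Sector area A = πr² × θ/360, so r² = 360A / (πθ).
r² = 360 × 24*pi / (π × 60)
r² = 144
r = 12

12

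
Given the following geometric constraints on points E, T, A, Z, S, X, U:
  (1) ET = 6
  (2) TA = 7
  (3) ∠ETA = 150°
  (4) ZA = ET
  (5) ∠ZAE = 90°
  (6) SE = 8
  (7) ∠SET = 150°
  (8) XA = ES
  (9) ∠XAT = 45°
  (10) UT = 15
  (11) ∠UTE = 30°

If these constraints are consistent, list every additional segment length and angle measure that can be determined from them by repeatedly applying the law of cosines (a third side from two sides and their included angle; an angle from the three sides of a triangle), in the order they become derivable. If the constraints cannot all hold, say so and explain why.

The constraints are consistent. Derivable facts, in order:
After 1 step:
- EA ≈ 12.56
- EU ≈ 10.25
- TS ≈ 13.53
- TX ≈ 5.81
After 2 steps:
- EZ ≈ 13.92
- ∠AET = 16.18°
- ∠ATX = 76.64°
- ∠AXT = 58.36°
- ∠EAT = 13.82°
- ∠EST = 12.81°
- ∠ETS = 17.19°
- ∠EUT = 17.01°
- ∠TEU = 132.99°
After 3 steps:
- ∠AEZ = 25.53°
- ∠AZE = 64.47°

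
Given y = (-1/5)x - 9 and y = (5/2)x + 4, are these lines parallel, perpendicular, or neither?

Slope of line 1: m1 = -1/5
Slope of line 2: m2 = 5/2
For parallel lines we need equal slopes: -1/5 != 5/2.
For perpendicular lines we need m1*m2 = -1: (-1/5)(5/2) = -1/2 != -1.
Since neither condition holds, the lines are neither parallel nor perpendicular.

Neither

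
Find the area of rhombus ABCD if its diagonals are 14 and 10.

Area = (14 * 10) / 2 = 140 / 2 = 70

70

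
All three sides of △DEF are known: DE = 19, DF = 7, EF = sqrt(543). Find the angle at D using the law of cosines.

cos(D) = (19² + 7² - (sqrt(543))²) / (2 × 19 × 7) = -1/2, so D = arccos(-1/2) = 120°.

120°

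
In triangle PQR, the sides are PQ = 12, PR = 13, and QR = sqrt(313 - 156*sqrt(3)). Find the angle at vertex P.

When all three sides of a triangle are known, the law of cosines can be rearranged to find any angle.
cos(C) = (a² + b² - c²) / (2ab) gives cos(P) = sqrt(3)/2.
Taking the inverse cosine: P = 30°.

30°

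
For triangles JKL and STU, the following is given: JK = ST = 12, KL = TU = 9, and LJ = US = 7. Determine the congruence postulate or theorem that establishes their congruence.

The given information matches SSS: All three pairs of corresponding sides are equal (Side-Side-Side).

SSS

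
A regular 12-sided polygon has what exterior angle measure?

Each exterior angle of a regular n-gon is 360 / n.
For n = 12: 360 / 12 = 30 degrees.

30 degrees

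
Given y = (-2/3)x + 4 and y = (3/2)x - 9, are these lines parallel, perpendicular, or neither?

Slope of line 1: m1 = -2/3
Slope of line 2: m2 = 3/2
m1 * m2 = -1, so perpendicular.

Perpendicular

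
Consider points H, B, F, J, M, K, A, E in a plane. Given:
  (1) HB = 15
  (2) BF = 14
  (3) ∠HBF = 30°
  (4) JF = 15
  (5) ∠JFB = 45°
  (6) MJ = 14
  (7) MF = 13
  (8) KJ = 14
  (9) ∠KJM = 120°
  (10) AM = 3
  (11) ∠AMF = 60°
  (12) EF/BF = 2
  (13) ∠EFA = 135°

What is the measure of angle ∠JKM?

Step 1: By the law of cosines on triangle KJM: KM² = 14² + 14² − 2·14·14·cos(120°) = 588, so KM = 14·√3.
Step 2: By the inverse law of cosines on triangle JKM: cos(∠JKM) = (14² + (14·√3)² − 14²) / (2·14·14·√3) = 588/678.96 = 0.866, so ∠JKM = 30°.

Therefore, the measure of angle ∠JKM = 30°.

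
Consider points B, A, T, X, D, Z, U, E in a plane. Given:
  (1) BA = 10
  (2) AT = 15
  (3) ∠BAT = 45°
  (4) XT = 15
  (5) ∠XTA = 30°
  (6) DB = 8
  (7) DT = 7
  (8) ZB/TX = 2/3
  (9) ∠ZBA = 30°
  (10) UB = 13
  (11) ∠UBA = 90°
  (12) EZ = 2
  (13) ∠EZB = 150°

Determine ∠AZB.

From the given relations: ZB = 2/3·TX = 2/3·15 = 10.
Step 1: By the law of cosines on triangle ZBA: ZA² = 10² + 10² − 2·10·10·cos(30°) = 26.79, so ZA ≈ 5.18.
Step 2: By the inverse law of cosines on triangle AZB: cos(∠AZB) = (5.18² + 10² − 10²) / (2·5.18·10) = 26.79/103.53 = 0.2588, so ∠AZB = 75°.

Therefore, the measure of angle ∠AZB = 75°.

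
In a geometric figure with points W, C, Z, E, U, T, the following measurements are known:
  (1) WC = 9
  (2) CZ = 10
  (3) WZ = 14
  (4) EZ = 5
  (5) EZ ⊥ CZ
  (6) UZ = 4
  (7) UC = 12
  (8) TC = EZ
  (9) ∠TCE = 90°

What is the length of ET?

From the given relations: TC = EZ = 5.
Step 1: By the law of cosines on triangle EZC: EC² = 5² + 10² − 2·5·10·cos(90°) = 125, so EC = 5·√5.
Step 2: By the law of cosines on triangle ECT: ET² = (5·√5)² + 5² − 2·5·√5·5·cos(90°) = 150, so ET = 5·√6.

Therefore, the length of ET = 5·√6.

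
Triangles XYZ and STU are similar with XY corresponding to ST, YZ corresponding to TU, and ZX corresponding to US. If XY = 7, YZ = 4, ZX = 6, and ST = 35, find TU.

Since the triangles are similar, the ratio of corresponding sides is constant.
Scale factor k = ST / XY = 35 / 7 = 5
TU = k * YZ = 5 * 4 = 20

20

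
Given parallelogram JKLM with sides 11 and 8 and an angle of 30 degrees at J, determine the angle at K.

Consecutive angles are supplementary: angle K = 180 - 30 = 150 degrees.

150 degrees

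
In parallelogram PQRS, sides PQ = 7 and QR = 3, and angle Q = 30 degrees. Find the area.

Area = 7 * 3 * sin(30°) = 21 * 1/2 = 21/2

21/2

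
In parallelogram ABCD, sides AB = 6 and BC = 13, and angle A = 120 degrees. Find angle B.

Opposite sides of a parallelogram are parallel, so consecutive angles form co-interior angles on a transversal.
Co-interior angles sum to 180°, giving angle B = 180 - 120 = 60 degrees.

60 degrees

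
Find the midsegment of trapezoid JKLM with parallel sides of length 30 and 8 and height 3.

The midsegment of a trapezoid = (base1 + base2) / 2
midsegment = (30 + 8) / 2
midsegment = 38 / 2
midsegment = 19

19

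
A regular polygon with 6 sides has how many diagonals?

The number of diagonals in an n-gon is n(n - 3)/2.
For n = 6: 6(6 - 3)/2 = 6 × 3 / 2 = 9.

9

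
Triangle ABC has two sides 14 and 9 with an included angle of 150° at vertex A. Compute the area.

Area = (1/2)(14)(9) sin(150°) = (1/2)(14)(9)(1/2) = 63/2

63/2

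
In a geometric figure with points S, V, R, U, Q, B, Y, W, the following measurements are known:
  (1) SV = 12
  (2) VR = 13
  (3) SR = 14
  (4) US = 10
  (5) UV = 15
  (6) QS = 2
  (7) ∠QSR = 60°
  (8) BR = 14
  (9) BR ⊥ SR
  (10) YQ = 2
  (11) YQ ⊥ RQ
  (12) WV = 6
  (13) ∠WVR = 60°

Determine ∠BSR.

Step 1: By the law of cosines on triangle SRB: SB² = 14² + 14² − 2·14·14·cos(90°) = 392, so SB = 14·√2.
Step 2: By the inverse law of cosines on triangle BSR: cos(∠BSR) = ((14·√2)² + 14² − 14²) / (2·14·√2·14) = 392/554.37 = 0.7071, so ∠BSR = 45°.

Therefore, the measure of angle ∠BSR = 45°.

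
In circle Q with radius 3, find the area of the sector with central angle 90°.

Sector area = π(3²)(1/4) = 9*pi/4

9*pi/4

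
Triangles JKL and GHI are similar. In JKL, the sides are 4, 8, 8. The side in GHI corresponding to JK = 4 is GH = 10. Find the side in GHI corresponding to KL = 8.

Similar triangles have proportional sides. Setting up the proportion:
GH / JK = HI / KL
10 / 4 = HI / 8
HI = 8 * 10 / 4 = 20.

20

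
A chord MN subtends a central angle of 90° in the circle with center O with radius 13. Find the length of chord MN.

Chord = 2(13) sin(45°) = 13*sqrt(2)

13*sqrt(2)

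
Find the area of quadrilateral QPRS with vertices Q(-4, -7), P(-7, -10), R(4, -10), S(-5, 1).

The Shoelace formula works by pairing each vertex with the next (cycling back to the first).
For each pair, compute x_i*y_(i+1) - x_(i+1)*y_i:
  (-4*-10 - -7*-7) = -9
  (-7*-10 - 4*-10) = 110
  (4*1 - -5*-10) = -46
  (-5*-7 - -4*1) = 39
Taking half the absolute value of the total: Area = (1/2)(94) = 47.

47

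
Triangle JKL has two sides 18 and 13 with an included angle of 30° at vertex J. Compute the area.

When two sides and the included angle are known, the area formula is (1/2)ab sin(C).
The height from one side to the opposite vertex is 13 sin(30°) = 13/2.
Area = (1/2) * 18 * 13/2 = 117/2.

117/2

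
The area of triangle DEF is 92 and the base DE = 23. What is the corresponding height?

height = 2 * 92 / 23 = 8

8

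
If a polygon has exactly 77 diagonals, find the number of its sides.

Using d = n(n - 3)/2, we solve 77 = n(n - 3)/2.
So n(n - 3) = 154.
Testing n = 14: 14 * 11 = 154 = 154. Correct.
The polygon has 14 sides.

14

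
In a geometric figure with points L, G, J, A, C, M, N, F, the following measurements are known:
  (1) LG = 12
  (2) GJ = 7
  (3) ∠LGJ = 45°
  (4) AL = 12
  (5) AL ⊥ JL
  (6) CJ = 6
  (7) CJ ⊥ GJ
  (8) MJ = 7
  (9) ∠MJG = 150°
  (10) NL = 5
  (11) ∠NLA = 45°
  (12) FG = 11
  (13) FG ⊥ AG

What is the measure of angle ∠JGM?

Step 1: By the law of cosines on triangle GJM: GM² = 7² + 7² − 2·7·7·cos(150°) = 182.87, so GM ≈ 13.52.
Step 2: By the inverse law of cosines on triangle JGM: cos(∠JGM) = (7² + 13.52² − 7²) / (2·7·13.52) = 182.87/189.32 = 0.9659, so ∠JGM = 15°.

Therefore, the measure of angle ∠JGM = 15°.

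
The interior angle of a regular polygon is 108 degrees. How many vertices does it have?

The exterior angle is the supplement of the interior angle: 180 - 108 = 72 degrees.
Since the exterior angles of any convex polygon sum to 360 degrees, the number of sides is 360 / 72 = 5.

5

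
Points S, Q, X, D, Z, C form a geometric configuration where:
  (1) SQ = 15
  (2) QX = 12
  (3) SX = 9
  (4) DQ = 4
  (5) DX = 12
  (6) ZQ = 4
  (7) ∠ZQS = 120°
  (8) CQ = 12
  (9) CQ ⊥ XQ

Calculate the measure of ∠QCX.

Step 1: By the law of cosines on triangle CQX: CX² = 12² + 12² − 2·12·12·cos(90°) = 288, so CX = 12·√2.
Step 2: By the inverse law of cosines on triangle QCX: cos(∠QCX) = (12² + (12·√2)² − 12²) / (2·12·12·√2) = 288/407.29 = 0.7071, so ∠QCX = 45°.

Therefore, the measure of angle ∠QCX = 45°.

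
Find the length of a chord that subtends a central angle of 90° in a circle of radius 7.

Chord = 2(7) sin(45°) = 7*sqrt(2)

7*sqrt(2)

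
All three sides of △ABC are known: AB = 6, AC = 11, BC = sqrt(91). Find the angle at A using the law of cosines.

By the inverse law of cosines: cos(A) = (AB² + AC² - BC²) / (2 × AB × AC)
cos(A) = (6² + 11² - (sqrt(91))²) / (2 × 6 × 11)
cos(A) = (36 + 121 - (91)) / 132
cos(A) = 1/2
A = arccos(1/2) = 60°

60°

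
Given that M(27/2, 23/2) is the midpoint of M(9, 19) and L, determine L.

Using the midpoint formula: M = ((x1 + x2)/2, (y1 + y2)/2)
We know M = (27/2, 23/2) and M = (9, 19)
For x: 27/2 = (9 + x2)/2, so x2 = 2*27/2 - 9 = 18
For y: 23/2 = (19 + y2)/2, so y2 = 2*23/2 - 19 = 4
L = (18, 4)

(18, 4)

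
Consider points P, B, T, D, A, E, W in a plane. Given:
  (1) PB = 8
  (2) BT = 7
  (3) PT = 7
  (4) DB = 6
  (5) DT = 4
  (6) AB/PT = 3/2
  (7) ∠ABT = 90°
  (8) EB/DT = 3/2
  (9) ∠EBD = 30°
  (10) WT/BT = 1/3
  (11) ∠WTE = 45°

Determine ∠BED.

From the given relations: EB = 3/2·DT = 3/2·4 = 6.
Step 1: By the law of cosines on triangle EBD: ED² = 6² + 6² − 2·6·6·cos(30°) = 9.65, so ED ≈ 3.11.
Step 2: By the inverse law of cosines on triangle BED: cos(∠BED) = (6² + 3.11² − 6²) / (2·6·3.11) = 9.65/37.27 = 0.2588, so ∠BED = 75°.

Therefore, the measure of angle ∠BED = 75°.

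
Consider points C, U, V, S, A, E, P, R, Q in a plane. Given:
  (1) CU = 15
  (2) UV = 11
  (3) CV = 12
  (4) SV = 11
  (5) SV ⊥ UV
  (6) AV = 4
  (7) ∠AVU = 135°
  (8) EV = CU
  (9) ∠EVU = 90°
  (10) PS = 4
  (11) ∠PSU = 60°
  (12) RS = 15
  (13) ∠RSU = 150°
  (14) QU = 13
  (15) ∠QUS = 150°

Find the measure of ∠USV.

Step 1: By the law of cosines on triangle SVU: SU² = 11² + 11² − 2·11·11·cos(90°) = 242, so SU = 11·√2.
Step 2: By the inverse law of cosines on triangle USV: cos(∠USV) = ((11·√2)² + 11² − 11²) / (2·11·√2·11) = 242/342.24 = 0.7071, so ∠USV = 45°.

Therefore, the measure of angle ∠USV = 45°.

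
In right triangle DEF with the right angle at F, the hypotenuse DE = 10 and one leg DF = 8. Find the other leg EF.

Rearranging the Pythagorean theorem to solve for the unknown leg:
leg^2 = hypotenuse^2 - known_leg^2 = 100 - 64 = 36
leg = sqrt(36) = 6.

6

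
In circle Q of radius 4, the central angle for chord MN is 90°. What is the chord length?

Drop a perpendicular from the center to the chord, bisecting both the chord and the central angle.
Each half-chord = r sin(θ/2) = 4 sin(45°).
The full chord = 2 × 4 × sin(45°) = 4*sqrt(2).

4*sqrt(2)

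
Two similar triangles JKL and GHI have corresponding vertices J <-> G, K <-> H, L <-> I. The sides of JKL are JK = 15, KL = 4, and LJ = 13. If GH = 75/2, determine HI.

Similar triangles have proportional sides. Setting up the proportion:
GH / JK = HI / KL
75/2 / 15 = HI / 4
HI = 4 * 75/2 / 15 = 10.

10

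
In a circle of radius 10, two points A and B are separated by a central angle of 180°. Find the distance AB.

Chord length = 2r sin(θ/2)
= 2 × 10 × sin(180°/2)
= 2 × 10 × sin(90°)
= 20

20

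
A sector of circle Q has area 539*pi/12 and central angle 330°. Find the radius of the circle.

r² = 360 × 539*pi/12 / (π × 330) = 49, so r = 7.

7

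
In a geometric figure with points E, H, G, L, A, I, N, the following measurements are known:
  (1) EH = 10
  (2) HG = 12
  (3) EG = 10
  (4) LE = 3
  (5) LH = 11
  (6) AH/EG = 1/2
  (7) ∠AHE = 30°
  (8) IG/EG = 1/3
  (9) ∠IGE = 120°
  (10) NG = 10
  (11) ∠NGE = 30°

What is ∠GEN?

Step 1: By the law of cosines on triangle EGN: EN² = 10² + 10² − 2·10·10·cos(30°) = 26.79, so EN ≈ 5.18.
Step 2: By the inverse law of cosines on triangle GEN: cos(∠GEN) = (10² + 5.18² − 10²) / (2·10·5.18) = 26.79/103.53 = 0.2588, so ∠GEN = 75°.

Therefore, the measure of angle ∠GEN = 75°.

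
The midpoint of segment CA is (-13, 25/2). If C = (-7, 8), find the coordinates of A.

Using the midpoint formula: M = ((x1 + x2)/2, (y1 + y2)/2)
We know M = (-13, 25/2) and C = (-7, 8)
For x: -13 = (-7 + x2)/2, so x2 = 2*-13 - -7 = -19
For y: 25/2 = (8 + y2)/2, so y2 = 2*25/2 - 8 = 17
A = (-19, 17)

(-19, 17)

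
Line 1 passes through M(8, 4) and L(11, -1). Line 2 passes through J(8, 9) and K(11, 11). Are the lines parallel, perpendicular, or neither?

Slope of line 1: m1 = (-1 - 4)/(11 - 8) = -5/3 = -5/3
Slope of line 2: m2 = (11 - 9)/(11 - 8) = 2/3 = 2/3
For parallel lines we need equal slopes: -5/3 != 2/3.
For perpendicular lines we need m1*m2 = -1: (-5/3)(2/3) = -10/9 != -1.
Since neither condition holds, the lines are neither parallel nor perpendicular.

Neither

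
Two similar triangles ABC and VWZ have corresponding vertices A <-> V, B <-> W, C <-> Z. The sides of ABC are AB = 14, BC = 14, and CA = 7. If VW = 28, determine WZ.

Similar triangles have proportional sides. Setting up the proportion:
VW / AB = WZ / BC
28 / 14 = WZ / 14
WZ = 14 * 28 / 14 = 28.

28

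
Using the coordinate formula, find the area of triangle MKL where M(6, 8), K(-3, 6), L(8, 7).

Using the Shoelace formula for a triangle:
Area = (1/2)|x0(y1 - y2) + x1(y2 - y0) + x2(y0 - y1)|
Area = (1/2)|6(6 - 7) + -3(7 - 8) + 8(8 - 6)|
Area = (1/2)|-6 + 3 + 16|
Area = (1/2)|13|
Area = (1/2)(13)
Area = 13/2

13/2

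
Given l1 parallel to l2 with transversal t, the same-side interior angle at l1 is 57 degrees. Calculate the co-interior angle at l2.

Co-interior angles sum to 180: 180 - 57 = 123 degrees.

123 degrees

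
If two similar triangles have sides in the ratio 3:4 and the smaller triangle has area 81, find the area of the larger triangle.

Area ratio = (3/4)^2 = 9/16. Area of the larger triangle = 81 * 16/9 = 144.

144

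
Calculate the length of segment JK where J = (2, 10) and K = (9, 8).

d = sqrt((7)^2 + (-2)^2) = sqrt(53)

sqrt(53)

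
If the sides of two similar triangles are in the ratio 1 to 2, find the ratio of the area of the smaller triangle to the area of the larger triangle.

The ratio of areas of similar triangles equals the square of the side ratio.
Side ratio = 1:2
Area ratio = (1/2)^2 = 1/4 = 1:4

1:4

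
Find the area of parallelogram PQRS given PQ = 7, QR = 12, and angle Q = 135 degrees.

Area = 7 * 12 * sin(135°) = 84 * sqrt(2)/2 = 42*sqrt(2)

42*sqrt(2)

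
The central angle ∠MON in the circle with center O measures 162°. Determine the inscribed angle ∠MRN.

By the inscribed angle theorem, the inscribed angle is half the central angle.
Inscribed angle = 162° / 2 = 81°

81°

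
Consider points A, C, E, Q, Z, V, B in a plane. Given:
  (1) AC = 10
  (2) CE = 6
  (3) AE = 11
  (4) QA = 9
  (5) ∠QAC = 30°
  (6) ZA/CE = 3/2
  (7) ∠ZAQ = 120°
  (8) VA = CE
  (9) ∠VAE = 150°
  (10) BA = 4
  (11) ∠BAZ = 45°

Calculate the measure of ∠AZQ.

From the given relations: ZA = 3/2·CE = 3/2·6 = 9.
Step 1: By the law of cosines on triangle ZAQ: ZQ² = 9² + 9² − 2·9·9·cos(120°) = 243, so ZQ = 9·√3.
Step 2: By the inverse law of cosines on triangle AZQ: cos(∠AZQ) = (9² + (9·√3)² − 9²) / (2·9·9·√3) = 243/280.59 = 0.866, so ∠AZQ = 30°.

Therefore, the measure of angle ∠AZQ = 30°.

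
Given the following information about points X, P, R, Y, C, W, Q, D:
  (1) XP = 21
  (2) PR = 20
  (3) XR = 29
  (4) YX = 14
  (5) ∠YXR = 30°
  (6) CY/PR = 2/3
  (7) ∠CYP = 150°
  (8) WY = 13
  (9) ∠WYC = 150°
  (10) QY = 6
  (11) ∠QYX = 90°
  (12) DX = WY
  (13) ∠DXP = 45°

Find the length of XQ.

Step 1: By the law of cosines on triangle XYQ: XQ² = 14² + 6² − 2·14·6·cos(90°) = 232, so XQ = 2·√58.

Therefore, the length of XQ = 2·√58.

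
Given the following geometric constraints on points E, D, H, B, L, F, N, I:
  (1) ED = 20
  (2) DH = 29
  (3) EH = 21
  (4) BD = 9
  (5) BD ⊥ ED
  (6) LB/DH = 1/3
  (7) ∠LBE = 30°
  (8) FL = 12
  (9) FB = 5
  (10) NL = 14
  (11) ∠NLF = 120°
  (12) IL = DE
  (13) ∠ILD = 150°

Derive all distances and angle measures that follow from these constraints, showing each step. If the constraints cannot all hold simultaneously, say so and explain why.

The constraints are consistent.

From the given relations:
  LB = 1/3·DH = 1/3·29 ≈ 9.67
  IL = DE = 20

Step 1: From ED = 20, DB = 9, and ∠EDB = 90°, by the law of cosines:
  EB² = ED² + DB² - 2·ED·DB·cos(90°) = 400 + 81 - 0 = 481
  EB ≈ 21.93

Step 2: From FL = 12, LN = 14, and ∠FLN = 120°, by the law of cosines:
  FN² = FL² + LN² - 2·FL·LN·cos(120°) = 144 + 196 + 168 = 508
  FN = 2·√127

Step 3: From ED = 20, EH = 21, DH = 29, by the inverse law of cosines:
  cos(∠DEH) = (ED² + EH² - DH²) / (2·ED·EH)
  ∠DEH = 90°

Step 4: From DE = 20, DH = 29, EH = 21, by the inverse law of cosines:
  cos(∠EDH) = (DE² + DH² - EH²) / (2·DE·DH)
  ∠EDH = 46.4°

Step 5: From HD = 29, HE = 21, DE = 20, by the inverse law of cosines:
  cos(∠DHE) = (HD² + HE² - DE²) / (2·HD·HE)
  ∠DHE = 43.6°

Step 6: From BF = 5, BL = 9.67, FL = 12, by the inverse law of cosines:
  cos(∠FBL) = (BF² + BL² - FL²) / (2·BF·BL)
  ∠FBL = 105.33°

Step 7: From LB = 9.67, LF = 12, BF = 5, by the inverse law of cosines:
  cos(∠BLF) = (LB² + LF² - BF²) / (2·LB·LF)
  ∠BLF = 23.69°

Step 8: From FB = 5, FL = 12, BL = 9.67, by the inverse law of cosines:
  cos(∠BFL) = (FB² + FL² - BL²) / (2·FB·FL)
  ∠BFL = 50.98°

Step 9: From EB = 21.93, BL = 9.67, and ∠EBL = 30°, by the law of cosines:
  EL² = EB² + BL² - 2·EB·BL·cos(30°) = 481 + 93.44 - 367.2 = 207.2
  EL ≈ 14.4

Step 10: From EB = 21.93, ED = 20, BD = 9, by the inverse law of cosines:
  cos(∠BED) = (EB² + ED² - BD²) / (2·EB·ED)
  ∠BED = 24.23°

Step 11: From BD = 9, BE = 21.93, DE = 20, by the inverse law of cosines:
  cos(∠DBE) = (BD² + BE² - DE²) / (2·BD·BE)
  ∠DBE = 65.77°

Step 12: From FL = 12, FN = 2·√127, LN = 14, by the inverse law of cosines:
  cos(∠LFN) = (FL² + FN² - LN²) / (2·FL·FN)
  ∠LFN = 32.54°

Step 13: From NF = 2·√127, NL = 14, FL = 12, by the inverse law of cosines:
  cos(∠FNL) = (NF² + NL² - FL²) / (2·NF·NL)
  ∠FNL = 27.46°

Step 14: From EB = 21.93, EL = 14.4, BL = 9.67, by the inverse law of cosines:
  cos(∠BEL) = (EB² + EL² - BL²) / (2·EB·EL)
  ∠BEL = 19.62°

Step 15: From LB = 9.67, LE = 14.4, BE = 21.93, by the inverse law of cosines:
  cos(∠BLE) = (LB² + LE² - BE²) / (2·LB·LE)
  ∠BLE = 130.38°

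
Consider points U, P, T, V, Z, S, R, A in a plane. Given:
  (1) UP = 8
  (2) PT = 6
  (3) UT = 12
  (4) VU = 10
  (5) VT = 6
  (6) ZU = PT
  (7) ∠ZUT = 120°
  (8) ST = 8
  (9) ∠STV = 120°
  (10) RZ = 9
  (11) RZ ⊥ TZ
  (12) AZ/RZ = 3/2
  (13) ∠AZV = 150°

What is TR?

From the given relations: ZU = PT = 6.
Step 1: By the law of cosines on triangle ZUT: ZT² = 6² + 12² − 2·6·12·cos(120°) = 252, so ZT = 6·√7.
Step 2: By the law of cosines on triangle TZR: TR² = (6·√7)² + 9² − 2·6·√7·9·cos(90°) = 333, so TR = 3·√37.

Therefore, the length of TR = 3·√37.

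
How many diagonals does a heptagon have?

Total line segments between 7 vertices = C(7,2) = 21.
Subtract the 7 sides: 21 - 7 = 14 diagonals.

14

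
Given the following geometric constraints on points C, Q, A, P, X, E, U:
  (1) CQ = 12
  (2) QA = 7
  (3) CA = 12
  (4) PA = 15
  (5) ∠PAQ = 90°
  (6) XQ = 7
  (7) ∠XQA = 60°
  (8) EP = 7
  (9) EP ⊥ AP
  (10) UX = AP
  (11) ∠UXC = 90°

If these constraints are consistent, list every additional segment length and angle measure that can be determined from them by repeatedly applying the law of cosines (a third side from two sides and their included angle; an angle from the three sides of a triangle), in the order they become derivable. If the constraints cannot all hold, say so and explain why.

The constraints are consistent. Derivable facts, in order:
After 1 step:
- AE ≈ 16.55
- AX = 7
- QP ≈ 16.55
- ∠ACQ = 33.92°
- ∠AQC = 73.04°
- ∠CAQ = 73.04°
After 2 steps:
- ∠AEP = 64.98°
- ∠APQ = 25.02°
- ∠AQP = 64.98°
- ∠AXQ = 60°
- ∠EAP = 25.02°
- ∠QAX = 60°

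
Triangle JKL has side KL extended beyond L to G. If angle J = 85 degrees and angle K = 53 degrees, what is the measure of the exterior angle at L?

The interior angle at L is 180 - 85 - 53 = 42 degrees.
The exterior angle and interior angle at L are supplementary:
Exterior angle = 180 - 42 = 138 degrees.

138 degrees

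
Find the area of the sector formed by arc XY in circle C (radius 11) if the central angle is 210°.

The full circle has area πr² = π(11)² = 121*pi.
The sector covers 210° out of 360°, a fraction of 7/12.
Sector area = 121*pi × 7/12 = 847*pi/12.

847*pi/12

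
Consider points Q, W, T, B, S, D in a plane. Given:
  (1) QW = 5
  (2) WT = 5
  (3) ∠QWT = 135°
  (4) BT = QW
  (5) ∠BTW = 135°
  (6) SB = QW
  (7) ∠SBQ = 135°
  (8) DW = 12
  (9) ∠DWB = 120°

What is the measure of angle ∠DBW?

From the given relations: BT = QW = 5.
Step 1: By the law of cosines on triangle BTW: BW² = 5² + 5² − 2·5·5·cos(135°) = 85.36, so BW ≈ 9.24.
Step 2: By the law of cosines on triangle BWD: BD² = 9.24² + 12² − 2·9.24·12·cos(120°) = 340.22, so BD ≈ 18.45.
Step 3: By the inverse law of cosines on triangle DBW: cos(∠DBW) = (18.45² + 9.24² − 12²) / (2·18.45·9.24) = 281.58/340.82 = 0.8262, so ∠DBW = 34.29°.

Therefore, the measure of angle ∠DBW = 34.29°.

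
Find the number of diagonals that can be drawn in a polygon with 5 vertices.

Each of the 5 vertices connects to 2 non-adjacent vertices via diagonals.
Total connections = 5 × 2 = 10, but each diagonal is counted twice.
Number of diagonals = 10 / 2 = 5.

5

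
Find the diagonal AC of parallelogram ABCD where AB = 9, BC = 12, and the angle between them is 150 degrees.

Law of cosines: d^2 = 9^2 + 12^2 - 2(9)(12)cos(150°) = 108*sqrt(3) + 225, so d = 3*sqrt(12*sqrt(3) + 25).

3*sqrt(12*sqrt(3) + 25)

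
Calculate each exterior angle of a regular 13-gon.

Each exterior angle of a regular n-gon is 360 / n.
For n = 13: 360 / 13 = 360/13 degrees.

360/13 degrees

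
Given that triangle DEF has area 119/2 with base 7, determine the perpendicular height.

Rearranging the area formula Area = (1/2) * base * height:
height = 2 * Area / base = 2 * 119/2 / 7 = 17.

17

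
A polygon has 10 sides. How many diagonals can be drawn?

The number of diagonals in an n-gon is n(n - 3)/2.
For n = 10: 10(10 - 3)/2 = 10 × 7 / 2 = 35.

35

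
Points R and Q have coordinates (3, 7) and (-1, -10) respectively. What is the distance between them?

d = sqrt((-4)^2 + (-17)^2) = sqrt(305)

sqrt(305)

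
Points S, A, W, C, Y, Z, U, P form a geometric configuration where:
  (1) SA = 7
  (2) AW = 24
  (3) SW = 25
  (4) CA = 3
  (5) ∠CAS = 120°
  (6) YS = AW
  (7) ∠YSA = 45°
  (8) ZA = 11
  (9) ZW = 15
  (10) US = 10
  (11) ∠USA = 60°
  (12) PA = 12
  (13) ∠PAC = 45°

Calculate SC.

Step 1: By the law of cosines on triangle SAC: SC² = 7² + 3² − 2·7·3·cos(120°) = 79, so SC = √79.

Therefore, the length of SC = √79.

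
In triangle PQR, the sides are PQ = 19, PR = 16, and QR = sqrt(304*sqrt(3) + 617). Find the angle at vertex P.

When all three sides of a triangle are known, the law of cosines can be rearranged to find any angle.
cos(C) = (a² + b² - c²) / (2ab) gives cos(P) = -sqrt(3)/2.
Taking the inverse cosine: P = 150°.

150°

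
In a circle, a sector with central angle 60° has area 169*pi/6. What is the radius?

Sector area A = πr² × θ/360, so r² = 360A / (πθ).
r² = 360 × 169*pi/6 / (π × 60)
r² = 169
r = 13

13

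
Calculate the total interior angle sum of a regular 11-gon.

The sum of interior angles of an n-sided polygon is (n - 2) * 180.
For n = 11: (11 - 2) * 180 = 9 * 180 = 1620 degrees.

1620 degrees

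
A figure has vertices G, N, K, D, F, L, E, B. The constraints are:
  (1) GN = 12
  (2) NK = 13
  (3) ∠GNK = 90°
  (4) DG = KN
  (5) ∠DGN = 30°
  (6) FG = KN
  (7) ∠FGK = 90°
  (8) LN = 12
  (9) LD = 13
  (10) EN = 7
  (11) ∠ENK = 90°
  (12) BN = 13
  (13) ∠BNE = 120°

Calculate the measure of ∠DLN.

From the given relations: DG = KN = 13.
Step 1: By the law of cosines on triangle DGN: DN² = 13² + 12² − 2·13·12·cos(30°) = 42.8, so DN ≈ 6.54.
Step 2: By the inverse law of cosines on triangle DLN: cos(∠DLN) = (13² + 12² − 6.54²) / (2·13·12) = 270.2/312 = 0.866, so ∠DLN = 30°.

Therefore, the measure of angle ∠DLN = 30°.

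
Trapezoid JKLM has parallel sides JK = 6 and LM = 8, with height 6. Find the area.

A trapezoid's area equals the midsegment times the height.
The midsegment is (6 + 8) / 2 = 7.
Area = 7 * 6 = 42.

42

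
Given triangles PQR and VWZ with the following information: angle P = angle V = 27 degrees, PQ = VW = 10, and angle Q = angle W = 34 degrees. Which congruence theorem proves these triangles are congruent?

Consider the given information: angle P = angle V = 27 degrees, PQ = VW = 10, and angle Q = angle W = 34 degrees
This is not SAS or AAS: SAS requires two sides and the included angle between them. AAS requires two angles and a non-included side.
The correct criterion is ASA. Two pairs of corresponding angles and the included side are equal (Angle-Side-Angle).

ASA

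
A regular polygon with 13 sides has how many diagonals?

Total line segments between 13 vertices = C(13,2) = 78.
Subtract the 13 sides: 78 - 13 = 65 diagonals.

65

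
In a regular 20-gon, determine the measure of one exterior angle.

Each exterior angle of a regular n-gon is 360 / n.
For n = 20: 360 / 20 = 18 degrees.

18 degrees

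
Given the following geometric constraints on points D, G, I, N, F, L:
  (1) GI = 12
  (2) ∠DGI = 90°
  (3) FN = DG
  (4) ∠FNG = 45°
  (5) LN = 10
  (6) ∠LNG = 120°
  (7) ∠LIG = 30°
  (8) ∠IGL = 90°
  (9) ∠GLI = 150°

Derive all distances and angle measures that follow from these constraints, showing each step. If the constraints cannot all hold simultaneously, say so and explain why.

These constraints are not satisfiable: (7), (8) and (9) are the three interior angles of triangle LIG, which must sum to 180°, but 30° + 90° + 150° = 270°. No planar figure meets all of them, so nothing further can be derived.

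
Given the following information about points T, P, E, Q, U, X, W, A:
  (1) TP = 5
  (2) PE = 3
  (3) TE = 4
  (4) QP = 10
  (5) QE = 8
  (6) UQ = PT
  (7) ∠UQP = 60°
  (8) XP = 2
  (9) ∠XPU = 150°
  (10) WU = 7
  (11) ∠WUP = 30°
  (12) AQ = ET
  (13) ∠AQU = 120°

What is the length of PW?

From the given relations: UQ = PT = 5.
Step 1: By the law of cosines on triangle UQP: UP² = 5² + 10² − 2·5·10·cos(60°) = 75, so UP = 5·√3.
Step 2: By the law of cosines on triangle PUW: PW² = (5·√3)² + 7² − 2·5·√3·7·cos(30°) = 19, so PW = √19.

Therefore, the length of PW = √19.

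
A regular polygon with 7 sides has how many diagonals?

Total line segments between 7 vertices = C(7,2) = 21.
Subtract the 7 sides: 21 - 7 = 14 diagonals.

14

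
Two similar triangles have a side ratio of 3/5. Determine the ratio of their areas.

Area ratio = (side ratio)^2 = (3/5)^2 = 9:25.

9:25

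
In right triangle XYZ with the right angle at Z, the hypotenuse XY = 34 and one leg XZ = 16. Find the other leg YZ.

By the Pythagorean theorem: YZ^2 = XY^2 - XZ^2
YZ^2 = 34^2 - 16^2 = 1156 - 256 = 900
YZ = sqrt(900) = 30

30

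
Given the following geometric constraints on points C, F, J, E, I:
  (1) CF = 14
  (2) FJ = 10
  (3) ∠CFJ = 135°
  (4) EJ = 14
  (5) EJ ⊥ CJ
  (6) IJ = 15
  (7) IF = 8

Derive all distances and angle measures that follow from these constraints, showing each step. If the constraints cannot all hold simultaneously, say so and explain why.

The constraints are consistent.

Step 1: From CF = 14, FJ = 10, and ∠CFJ = 135°, by the law of cosines:
  CJ² = CF² + FJ² - 2·CF·FJ·cos(135°) = 196 + 100 + 198 = 494
  CJ ≈ 22.23

Step 2: From FI = 8, FJ = 10, IJ = 15, by the inverse law of cosines:
  cos(∠IFJ) = (FI² + FJ² - IJ²) / (2·FI·FJ)
  ∠IFJ = 112.41°

Step 3: From JF = 10, JI = 15, FI = 8, by the inverse law of cosines:
  cos(∠FJI) = (JF² + JI² - FI²) / (2·JF·JI)
  ∠FJI = 29.54°

Step 4: From IF = 8, IJ = 15, FJ = 10, by the inverse law of cosines:
  cos(∠FIJ) = (IF² + IJ² - FJ²) / (2·IF·IJ)
  ∠FIJ = 38.05°

Step 5: From CJ = 22.23, JE = 14, and ∠CJE = 90°, by the law of cosines:
  CE² = CJ² + JE² - 2·CJ·JE·cos(90°) = 494 + 196 - 0 = 690
  CE ≈ 26.27

Step 6: From CF = 14, CJ = 22.23, FJ = 10, by the inverse law of cosines:
  cos(∠FCJ) = (CF² + CJ² - FJ²) / (2·CF·CJ)
  ∠FCJ = 18.55°

Step 7: From JC = 22.23, JF = 10, CF = 14, by the inverse law of cosines:
  cos(∠CJF) = (JC² + JF² - CF²) / (2·JC·JF)
  ∠CJF = 26.45°

Step 8: From CE = 26.27, CJ = 22.23, EJ = 14, by the inverse law of cosines:
  cos(∠ECJ) = (CE² + CJ² - EJ²) / (2·CE·CJ)
  ∠ECJ = 32.21°

Step 9: From EC = 26.27, EJ = 14, CJ = 22.23, by the inverse law of cosines:
  cos(∠CEJ) = (EC² + EJ² - CJ²) / (2·EC·EJ)
  ∠CEJ = 57.79°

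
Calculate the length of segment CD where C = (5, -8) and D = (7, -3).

d = sqrt((2)^2 + (5)^2) = sqrt(29)

sqrt(29)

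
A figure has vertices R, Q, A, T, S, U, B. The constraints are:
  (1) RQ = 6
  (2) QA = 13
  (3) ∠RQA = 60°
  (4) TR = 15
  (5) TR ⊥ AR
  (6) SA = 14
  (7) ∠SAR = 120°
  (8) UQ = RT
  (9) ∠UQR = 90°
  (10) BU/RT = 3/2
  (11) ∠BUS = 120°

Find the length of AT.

Step 1: By the law of cosines on triangle AQR: AR² = 13² + 6² − 2·13·6·cos(60°) = 127, so AR = √127.
Step 2: By the law of cosines on triangle ART: AT² = √127² + 15² − 2·√127·15·cos(90°) = 352, so AT = 4·√22.

Therefore, the length of AT = 4·√22.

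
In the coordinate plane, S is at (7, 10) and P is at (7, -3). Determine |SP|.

d = sqrt((0)^2 + (-13)^2) = sqrt(169) = 13

13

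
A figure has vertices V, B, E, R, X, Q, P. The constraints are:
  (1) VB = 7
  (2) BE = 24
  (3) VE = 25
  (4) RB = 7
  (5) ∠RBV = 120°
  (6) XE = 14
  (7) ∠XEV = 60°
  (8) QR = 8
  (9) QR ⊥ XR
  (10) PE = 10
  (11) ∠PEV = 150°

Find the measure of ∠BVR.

Step 1: By the law of cosines on triangle VBR: VR² = 7² + 7² − 2·7·7·cos(120°) = 147, so VR = 7·√3.
Step 2: By the inverse law of cosines on triangle BVR: cos(∠BVR) = (7² + (7·√3)² − 7²) / (2·7·7·√3) = 147/169.74 = 0.866, so ∠BVR = 30°.

Therefore, the measure of angle ∠BVR = 30°.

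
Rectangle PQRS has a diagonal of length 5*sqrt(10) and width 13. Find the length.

Using the Pythagorean theorem: d^2 = a^2 + b^2
b^2 = d^2 - a^2
b^2 = 250 - 169
b^2 = 81
b = sqrt(81) = 9

9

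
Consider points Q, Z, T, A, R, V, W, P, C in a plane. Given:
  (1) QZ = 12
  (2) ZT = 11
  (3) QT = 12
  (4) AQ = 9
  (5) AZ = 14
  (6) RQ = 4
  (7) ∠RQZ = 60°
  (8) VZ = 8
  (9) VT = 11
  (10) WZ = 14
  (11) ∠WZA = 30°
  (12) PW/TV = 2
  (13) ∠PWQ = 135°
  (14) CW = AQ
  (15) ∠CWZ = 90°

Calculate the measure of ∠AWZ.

Step 1: By the law of cosines on triangle WZA: WA² = 14² + 14² − 2·14·14·cos(30°) = 52.52, so WA ≈ 7.25.
Step 2: By the inverse law of cosines on triangle AWZ: cos(∠AWZ) = (7.25² + 14² − 14²) / (2·7.25·14) = 52.52/202.91 = 0.2588, so ∠AWZ = 75°.

Therefore, the measure of angle ∠AWZ = 75°.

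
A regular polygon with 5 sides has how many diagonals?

Total line segments between 5 vertices = C(5,2) = 10.
Subtract the 5 sides: 10 - 5 = 5 diagonals.

5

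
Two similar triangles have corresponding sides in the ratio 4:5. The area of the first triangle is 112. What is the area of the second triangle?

The ratio of areas of similar triangles = (side ratio)^2.
Side ratio = 4:5, so area ratio = 16:25.
Area of the second triangle / Area of the first triangle = 25/16
Area of the second triangle = 112 * 25/16 = 175

175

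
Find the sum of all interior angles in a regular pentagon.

The sum of interior angles of an n-sided polygon is (n - 2) * 180.
For n = 5: (5 - 2) * 180 = 3 * 180 = 540 degrees.

540 degrees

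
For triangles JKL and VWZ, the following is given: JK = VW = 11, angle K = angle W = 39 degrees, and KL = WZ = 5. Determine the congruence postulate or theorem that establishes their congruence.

Consider the given information: JK = VW = 11, angle K = angle W = 39 degrees, and KL = WZ = 5
This is not SSS or AAS: SSS requires all three pairs of sides, but we don't have that. AAS requires two angles and a non-included side.
The correct criterion is SAS. Two pairs of corresponding sides and the included angle are equal (Side-Angle-Side).

SAS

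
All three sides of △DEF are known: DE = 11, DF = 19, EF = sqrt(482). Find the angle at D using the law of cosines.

By the inverse law of cosines: cos(D) = (DE² + DF² - EF²) / (2 × DE × DF)
cos(D) = (11² + 19² - (sqrt(482))²) / (2 × 11 × 19)
cos(D) = (121 + 361 - (482)) / 418
cos(D) = 0
D = arccos(0) = 90°

90°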